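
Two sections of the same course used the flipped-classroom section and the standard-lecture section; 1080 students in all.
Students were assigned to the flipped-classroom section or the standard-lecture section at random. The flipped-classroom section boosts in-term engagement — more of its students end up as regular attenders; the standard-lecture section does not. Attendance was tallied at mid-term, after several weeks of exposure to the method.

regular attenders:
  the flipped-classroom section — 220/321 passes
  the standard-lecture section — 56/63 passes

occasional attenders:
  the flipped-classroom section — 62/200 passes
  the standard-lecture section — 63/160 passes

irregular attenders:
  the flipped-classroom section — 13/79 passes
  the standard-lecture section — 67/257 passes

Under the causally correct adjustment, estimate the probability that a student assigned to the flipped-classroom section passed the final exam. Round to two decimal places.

Stratifying would compare teaching methods among students the teaching methods themselves sorted into mid-term attendance groups — a form of selection on an intermediate. The unconditioned pooled rates give the total causal effect.
So P(outcome | do(the flipped-classroom section)) is just the pooled rate for the flipped-classroom section: 295/600 = 0.492.

0.49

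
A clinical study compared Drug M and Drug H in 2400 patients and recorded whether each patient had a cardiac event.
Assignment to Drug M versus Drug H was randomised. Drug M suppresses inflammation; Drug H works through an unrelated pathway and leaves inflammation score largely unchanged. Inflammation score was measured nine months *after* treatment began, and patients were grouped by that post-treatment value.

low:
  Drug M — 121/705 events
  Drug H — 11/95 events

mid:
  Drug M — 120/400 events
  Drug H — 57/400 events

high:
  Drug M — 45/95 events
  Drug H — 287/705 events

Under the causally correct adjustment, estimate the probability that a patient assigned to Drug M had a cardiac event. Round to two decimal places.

0.24

Stratifying would compare drugs among patients the drugs themselves sorted into inflammation score groups — a form of selection on an intermediate. The unconditioned pooled rates give the total causal effect.
So P(outcome | do(Drug M)) is just the pooled rate for Drug M: 286/1200 = 0.238.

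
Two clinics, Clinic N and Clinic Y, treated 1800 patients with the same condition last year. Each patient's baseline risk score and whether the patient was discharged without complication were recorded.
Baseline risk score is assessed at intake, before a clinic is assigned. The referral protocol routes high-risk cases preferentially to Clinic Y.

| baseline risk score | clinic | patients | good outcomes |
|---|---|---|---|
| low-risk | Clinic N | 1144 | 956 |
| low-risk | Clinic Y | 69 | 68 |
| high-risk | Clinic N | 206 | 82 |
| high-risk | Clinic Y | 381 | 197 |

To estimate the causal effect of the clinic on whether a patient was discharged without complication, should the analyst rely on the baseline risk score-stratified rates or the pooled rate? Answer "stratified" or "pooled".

Since baseline risk score is a pre-existing factor (not a product of the clinic) and it affects the outcome on its own, it is a confounder. The stratified rates, not the pooled rate, identify the causal effect.
Within each level — low-risk: 83.6% vs 98.6%; high-risk: 39.8% vs 51.7% — Clinic Y is higher every time.

stratified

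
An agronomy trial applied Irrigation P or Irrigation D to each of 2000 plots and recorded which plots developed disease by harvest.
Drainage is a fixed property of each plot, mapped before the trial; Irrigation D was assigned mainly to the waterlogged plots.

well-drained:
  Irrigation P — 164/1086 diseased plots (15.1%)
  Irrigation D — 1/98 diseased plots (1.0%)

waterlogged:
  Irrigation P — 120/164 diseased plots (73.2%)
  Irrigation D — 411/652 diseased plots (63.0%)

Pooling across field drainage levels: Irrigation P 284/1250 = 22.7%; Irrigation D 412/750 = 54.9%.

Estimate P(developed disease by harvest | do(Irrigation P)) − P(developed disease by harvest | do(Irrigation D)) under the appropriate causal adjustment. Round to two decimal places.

+0.12

The stratified and pooled comparisons disagree (Irrigation D wins within each field drainage; Irrigation P wins overall), so the answer turns on the causal role of field drainage.
The imbalance in field drainage arose from how plots were allocated, not from anything the irrigation did; and field drainage independently affects the outcome. The pooled gap is confounded — condition on field drainage.
Adjusting over the population distribution of field drainage: 0.592·(0.151−0.010) + 0.408·(0.732−0.630) = +0.125.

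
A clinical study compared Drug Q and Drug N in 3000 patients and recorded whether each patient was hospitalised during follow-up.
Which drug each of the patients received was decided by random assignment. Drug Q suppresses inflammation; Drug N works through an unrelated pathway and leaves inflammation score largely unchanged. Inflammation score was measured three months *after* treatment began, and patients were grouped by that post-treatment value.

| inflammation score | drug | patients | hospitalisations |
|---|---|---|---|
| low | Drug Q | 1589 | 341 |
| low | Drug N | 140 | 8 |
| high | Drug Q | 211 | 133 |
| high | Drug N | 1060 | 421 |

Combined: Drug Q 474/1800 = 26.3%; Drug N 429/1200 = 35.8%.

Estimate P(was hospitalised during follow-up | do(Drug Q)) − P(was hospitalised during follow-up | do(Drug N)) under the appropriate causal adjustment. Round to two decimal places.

-0.09

Drug N is lower inside every inflammation score stratum but Drug Q is lower in aggregate. Whether to stratify depends on how inflammation score relates to the drug.
Inflammation score lies on the pathway drug → inflammation score → outcome, so adjusting for it blocks the indirect effect. For the total causal effect of drug, use the unadjusted pooled rates.
The causal difference is the pooled difference: 0.263 − 0.357 = -0.094.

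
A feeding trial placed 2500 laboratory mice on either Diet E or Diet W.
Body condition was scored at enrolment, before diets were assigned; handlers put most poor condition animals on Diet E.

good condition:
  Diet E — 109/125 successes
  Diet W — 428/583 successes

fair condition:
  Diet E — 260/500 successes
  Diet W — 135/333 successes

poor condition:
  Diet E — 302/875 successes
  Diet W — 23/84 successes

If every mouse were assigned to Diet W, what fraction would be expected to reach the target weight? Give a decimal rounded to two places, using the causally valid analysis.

Within every starting body condition level Diet E has the higher rate, yet pooled Diet W does — Simpson's reversal.
Nothing the diet does changes starting body condition; the imbalance is an allocation artefact. With starting body condition also predicting the outcome, the pooled figure is confounded, and the within-stratum comparison is the causal one.
Standardising Diet W to the population starting body condition mix: 0.283·428/583 + 0.333·135/333 + 0.384·23/84 = 0.448.

0.45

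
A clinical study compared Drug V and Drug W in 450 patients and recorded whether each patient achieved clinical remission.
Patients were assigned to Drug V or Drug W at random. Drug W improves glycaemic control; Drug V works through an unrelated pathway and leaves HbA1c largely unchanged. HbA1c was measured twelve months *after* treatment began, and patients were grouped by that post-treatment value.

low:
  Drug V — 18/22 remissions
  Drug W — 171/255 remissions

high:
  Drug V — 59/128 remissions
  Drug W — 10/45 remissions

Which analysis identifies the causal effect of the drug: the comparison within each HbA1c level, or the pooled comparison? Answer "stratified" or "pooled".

pooled

The stratified and pooled comparisons disagree (Drug V wins within each HbA1c; Drug W wins overall), so the answer turns on the causal role of HbA1c.
HbA1c is downstream of the drug. One should not condition on a consequence of treatment, so the overall rates are the right comparison.
Pooled: Drug V 51.3% vs Drug W 60.3%; Drug W is higher overall.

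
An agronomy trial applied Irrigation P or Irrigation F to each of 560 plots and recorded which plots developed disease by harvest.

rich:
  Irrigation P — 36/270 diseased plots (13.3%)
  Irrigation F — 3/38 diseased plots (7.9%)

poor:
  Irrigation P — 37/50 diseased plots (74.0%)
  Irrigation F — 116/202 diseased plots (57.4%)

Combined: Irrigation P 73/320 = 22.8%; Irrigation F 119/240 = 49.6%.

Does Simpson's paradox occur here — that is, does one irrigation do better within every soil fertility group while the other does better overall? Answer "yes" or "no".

yes

Within each soil fertility level (rich 13.3% vs 7.9%; poor 74.0% vs 57.4%), Irrigation F has the lower rate every time. Pooled: 22.8% vs 49.6% — Irrigation P has the lower rate overall. The two comparisons disagree.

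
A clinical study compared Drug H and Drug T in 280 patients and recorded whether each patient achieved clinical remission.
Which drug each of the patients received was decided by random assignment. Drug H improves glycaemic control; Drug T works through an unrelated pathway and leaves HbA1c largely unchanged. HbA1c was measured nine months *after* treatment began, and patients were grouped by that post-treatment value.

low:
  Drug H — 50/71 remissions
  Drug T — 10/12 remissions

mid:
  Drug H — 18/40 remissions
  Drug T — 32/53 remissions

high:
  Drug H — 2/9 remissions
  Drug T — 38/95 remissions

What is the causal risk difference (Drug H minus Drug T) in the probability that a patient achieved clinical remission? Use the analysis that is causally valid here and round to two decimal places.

+0.08

HbA1c lies on the pathway drug → HbA1c → outcome, so adjusting for it blocks the indirect effect. For the total causal effect of drug, use the unadjusted pooled rates.
The causal difference is the pooled difference: 0.583 − 0.500 = +0.083.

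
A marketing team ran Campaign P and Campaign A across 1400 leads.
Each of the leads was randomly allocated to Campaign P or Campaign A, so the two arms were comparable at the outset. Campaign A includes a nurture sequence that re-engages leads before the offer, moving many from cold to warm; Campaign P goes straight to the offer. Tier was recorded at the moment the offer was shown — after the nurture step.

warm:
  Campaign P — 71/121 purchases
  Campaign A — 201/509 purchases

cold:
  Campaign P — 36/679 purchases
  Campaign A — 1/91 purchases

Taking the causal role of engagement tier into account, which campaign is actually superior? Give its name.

Stratifying would compare campaigns among leads the campaigns themselves sorted into engagement tier groups — a form of selection on an intermediate. The unconditioned pooled rates give the total causal effect.
Pooled: Campaign P 13.4% vs Campaign A 33.7%; Campaign A is higher overall.

Campaign A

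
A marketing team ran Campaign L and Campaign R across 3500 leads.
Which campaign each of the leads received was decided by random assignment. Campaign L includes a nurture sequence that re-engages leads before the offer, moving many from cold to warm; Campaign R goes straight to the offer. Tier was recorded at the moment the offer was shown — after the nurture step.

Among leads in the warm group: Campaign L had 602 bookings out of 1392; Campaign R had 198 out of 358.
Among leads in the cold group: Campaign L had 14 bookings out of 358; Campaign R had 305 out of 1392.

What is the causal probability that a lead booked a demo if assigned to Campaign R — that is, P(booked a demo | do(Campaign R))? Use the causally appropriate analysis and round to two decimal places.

The distribution of engagement tier is itself part of what the campaign does — it is an intermediate outcome. Holding it fixed would remove that part of the effect; the total effect is the pooled difference.
So P(outcome | do(Campaign R)) is just the pooled rate for Campaign R: 503/1750 = 0.287.

0.29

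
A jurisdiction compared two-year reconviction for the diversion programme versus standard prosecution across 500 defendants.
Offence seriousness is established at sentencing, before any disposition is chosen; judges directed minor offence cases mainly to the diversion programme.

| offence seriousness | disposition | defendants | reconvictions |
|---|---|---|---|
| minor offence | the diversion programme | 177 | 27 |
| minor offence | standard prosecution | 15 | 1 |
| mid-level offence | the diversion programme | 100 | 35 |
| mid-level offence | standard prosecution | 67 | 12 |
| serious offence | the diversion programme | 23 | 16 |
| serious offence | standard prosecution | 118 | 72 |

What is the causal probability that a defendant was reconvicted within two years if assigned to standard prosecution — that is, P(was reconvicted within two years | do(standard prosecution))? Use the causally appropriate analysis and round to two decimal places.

Here offence seriousness is a common cause — it drives both which disposition a case falls under and the outcome. The crude comparison mixes populations; the stratum-specific rates are the causally relevant ones.
Standardising standard prosecution to the population offence seriousness mix: 0.384·1/15 + 0.334·12/67 + 0.282·72/118 = 0.257.

0.26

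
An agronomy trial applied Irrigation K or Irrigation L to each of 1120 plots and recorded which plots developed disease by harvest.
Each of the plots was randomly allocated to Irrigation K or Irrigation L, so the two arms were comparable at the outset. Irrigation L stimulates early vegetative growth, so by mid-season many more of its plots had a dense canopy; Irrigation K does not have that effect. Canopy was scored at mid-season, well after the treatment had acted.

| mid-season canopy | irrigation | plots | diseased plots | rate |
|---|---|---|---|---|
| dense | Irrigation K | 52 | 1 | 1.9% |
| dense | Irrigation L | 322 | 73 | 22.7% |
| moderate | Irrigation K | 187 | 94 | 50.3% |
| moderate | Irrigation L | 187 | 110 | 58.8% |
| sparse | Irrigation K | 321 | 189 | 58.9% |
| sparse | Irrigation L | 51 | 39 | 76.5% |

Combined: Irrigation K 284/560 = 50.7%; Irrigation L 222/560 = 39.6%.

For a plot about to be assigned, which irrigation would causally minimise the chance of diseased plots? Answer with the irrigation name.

Irrigation L

The stratified and pooled comparisons disagree (Irrigation K wins within each mid-season canopy; Irrigation L wins overall), so the answer turns on the causal role of mid-season canopy.
The distribution of mid-season canopy is itself part of what the irrigation does — it is an intermediate outcome. Holding it fixed would remove that part of the effect; the total effect is the pooled difference.
Pooled: Irrigation K 50.7% vs Irrigation L 39.6%; Irrigation L is lower overall.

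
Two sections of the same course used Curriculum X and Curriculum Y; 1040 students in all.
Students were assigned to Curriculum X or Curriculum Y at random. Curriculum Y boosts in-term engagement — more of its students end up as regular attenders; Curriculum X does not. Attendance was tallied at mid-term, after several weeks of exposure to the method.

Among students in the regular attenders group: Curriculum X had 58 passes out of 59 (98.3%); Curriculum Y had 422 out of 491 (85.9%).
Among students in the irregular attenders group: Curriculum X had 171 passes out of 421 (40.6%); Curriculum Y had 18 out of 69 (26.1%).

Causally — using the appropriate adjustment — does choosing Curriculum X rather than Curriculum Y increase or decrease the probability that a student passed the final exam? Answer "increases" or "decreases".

The stratified and pooled comparisons disagree (Curriculum X wins within each mid-term attendance; Curriculum Y wins overall), so the answer turns on the causal role of mid-term attendance.
Mid-term attendance is downstream of the teaching method. One should not condition on a consequence of treatment, so the overall rates are the right comparison.
Pooled: Curriculum X 47.7% vs Curriculum Y 78.6%; Curriculum Y is higher overall.

decreases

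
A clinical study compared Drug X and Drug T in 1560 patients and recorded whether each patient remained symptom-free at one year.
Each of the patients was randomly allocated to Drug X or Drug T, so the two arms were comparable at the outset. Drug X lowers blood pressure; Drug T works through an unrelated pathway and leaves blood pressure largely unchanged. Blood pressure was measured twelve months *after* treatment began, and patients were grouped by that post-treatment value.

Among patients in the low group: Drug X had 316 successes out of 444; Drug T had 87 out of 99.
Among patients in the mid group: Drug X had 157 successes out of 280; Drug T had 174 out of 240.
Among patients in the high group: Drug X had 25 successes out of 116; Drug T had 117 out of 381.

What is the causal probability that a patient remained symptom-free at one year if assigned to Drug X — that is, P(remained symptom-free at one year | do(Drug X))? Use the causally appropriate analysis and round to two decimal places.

0.59

The blood pressure-specific comparison favours Drug T throughout, but the pooled figures favour Drug X. The question is whether to condition on blood pressure.
Blood pressure here is a post-treatment variable shaped by the drug; conditioning on it would introduce bias rather than remove it. The overall comparison is the causal one.
So P(outcome | do(Drug X)) is just the pooled rate for Drug X: 498/840 = 0.593.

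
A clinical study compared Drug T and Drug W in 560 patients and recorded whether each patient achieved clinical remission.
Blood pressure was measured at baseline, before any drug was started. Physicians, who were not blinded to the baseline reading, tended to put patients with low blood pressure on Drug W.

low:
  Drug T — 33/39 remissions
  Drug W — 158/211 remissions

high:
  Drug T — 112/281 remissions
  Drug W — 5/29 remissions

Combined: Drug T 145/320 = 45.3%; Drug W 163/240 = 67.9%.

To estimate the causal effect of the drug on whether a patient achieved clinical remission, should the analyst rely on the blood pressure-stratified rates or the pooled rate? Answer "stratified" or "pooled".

Blood pressure satisfies the back-door criterion: it is not a descendant of the drug, and it blocks the spurious path from drug to outcome. Adjusting for it (i.e., using the within-blood pressure rates) gives the causal effect.
Within each level — low: 84.6% vs 74.9%; high: 39.9% vs 17.2% — Drug T is higher every time.

stratified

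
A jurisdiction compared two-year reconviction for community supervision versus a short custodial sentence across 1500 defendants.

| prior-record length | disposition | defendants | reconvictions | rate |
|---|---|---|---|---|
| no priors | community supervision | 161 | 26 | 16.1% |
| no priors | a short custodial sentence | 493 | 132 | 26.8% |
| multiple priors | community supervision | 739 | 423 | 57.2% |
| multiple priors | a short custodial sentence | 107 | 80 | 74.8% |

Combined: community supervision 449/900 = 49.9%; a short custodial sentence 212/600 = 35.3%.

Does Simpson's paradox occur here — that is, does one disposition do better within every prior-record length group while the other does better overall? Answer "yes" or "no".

Within each prior-record length level (no priors 16.1% vs 26.8%; multiple priors 57.2% vs 74.8%), community supervision has the lower rate every time. Pooled: 49.9% vs 35.3% — a short custodial sentence has the lower rate overall. The two comparisons disagree.

yes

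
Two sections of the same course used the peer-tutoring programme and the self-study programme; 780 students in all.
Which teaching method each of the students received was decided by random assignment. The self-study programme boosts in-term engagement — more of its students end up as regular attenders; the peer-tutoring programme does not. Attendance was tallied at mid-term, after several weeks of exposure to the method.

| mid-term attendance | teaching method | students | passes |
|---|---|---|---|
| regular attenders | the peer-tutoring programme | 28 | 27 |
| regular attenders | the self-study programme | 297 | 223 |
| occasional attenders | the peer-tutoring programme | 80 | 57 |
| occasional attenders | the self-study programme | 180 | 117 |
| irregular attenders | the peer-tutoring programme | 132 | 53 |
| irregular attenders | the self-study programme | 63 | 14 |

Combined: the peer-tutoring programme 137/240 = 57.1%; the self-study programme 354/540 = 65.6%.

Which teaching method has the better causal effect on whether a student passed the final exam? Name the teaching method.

the self-study programme

The distribution of mid-term attendance is itself part of what the teaching method does — it is an intermediate outcome. Holding it fixed would remove that part of the effect; the total effect is the pooled difference.
Pooled: the peer-tutoring programme 57.1% vs the self-study programme 65.6%; the self-study programme is higher overall.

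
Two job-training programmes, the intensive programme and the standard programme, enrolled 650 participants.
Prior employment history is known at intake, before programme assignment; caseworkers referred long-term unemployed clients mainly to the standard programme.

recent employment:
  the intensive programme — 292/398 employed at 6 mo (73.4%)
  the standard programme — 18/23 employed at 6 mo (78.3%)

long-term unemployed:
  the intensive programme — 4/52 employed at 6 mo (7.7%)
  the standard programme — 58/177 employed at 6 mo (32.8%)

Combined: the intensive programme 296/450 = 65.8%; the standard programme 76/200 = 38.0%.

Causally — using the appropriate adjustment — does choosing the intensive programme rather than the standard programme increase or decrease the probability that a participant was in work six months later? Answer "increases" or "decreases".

The stratified and pooled comparisons disagree (the standard programme wins within each prior employment history; the intensive programme wins overall), so the answer turns on the causal role of prior employment history.
Nothing the programme does changes prior employment history; the imbalance is an allocation artefact. With prior employment history also predicting the outcome, the pooled figure is confounded, and the within-stratum comparison is the causal one.
Within each level — recent employment: 73.4% vs 78.3%; long-term unemployed: 7.7% vs 32.8% — the standard programme is higher every time.

decreases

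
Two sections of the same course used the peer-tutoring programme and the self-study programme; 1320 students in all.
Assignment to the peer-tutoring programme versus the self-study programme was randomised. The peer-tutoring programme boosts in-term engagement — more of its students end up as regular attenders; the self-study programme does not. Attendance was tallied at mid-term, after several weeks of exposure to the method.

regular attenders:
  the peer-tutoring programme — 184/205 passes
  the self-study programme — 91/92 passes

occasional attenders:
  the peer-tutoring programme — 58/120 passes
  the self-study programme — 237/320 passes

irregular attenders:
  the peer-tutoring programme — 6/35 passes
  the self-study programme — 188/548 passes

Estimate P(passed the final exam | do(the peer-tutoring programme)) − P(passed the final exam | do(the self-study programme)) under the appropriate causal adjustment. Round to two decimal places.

+0.15

the self-study programme is higher inside every mid-term attendance stratum but the peer-tutoring programme is higher in aggregate. Whether to stratify depends on how mid-term attendance relates to the teaching method.
Mid-term attendance is recorded after the teaching method and is itself shifted by it — it sits on the causal path from teaching method to outcome. Conditioning on a mediator would strip out part of the effect we want; the pooled comparison gives the total causal effect.
The causal difference is the pooled difference: 0.689 − 0.537 = +0.151.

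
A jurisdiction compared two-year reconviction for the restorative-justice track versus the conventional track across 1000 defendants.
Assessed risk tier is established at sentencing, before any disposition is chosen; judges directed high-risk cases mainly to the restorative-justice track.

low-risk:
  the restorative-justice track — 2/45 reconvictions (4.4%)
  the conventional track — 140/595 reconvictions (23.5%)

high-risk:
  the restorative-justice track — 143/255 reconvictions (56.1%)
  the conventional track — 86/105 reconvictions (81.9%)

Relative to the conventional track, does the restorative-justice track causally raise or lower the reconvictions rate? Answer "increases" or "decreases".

Nothing the disposition does changes assessed risk tier; the imbalance is an allocation artefact. With assessed risk tier also predicting the outcome, the pooled figure is confounded, and the within-stratum comparison is the causal one.
Within each level — low-risk: 4.4% vs 23.5%; high-risk: 56.1% vs 81.9% — the restorative-justice track is lower every time.

decreases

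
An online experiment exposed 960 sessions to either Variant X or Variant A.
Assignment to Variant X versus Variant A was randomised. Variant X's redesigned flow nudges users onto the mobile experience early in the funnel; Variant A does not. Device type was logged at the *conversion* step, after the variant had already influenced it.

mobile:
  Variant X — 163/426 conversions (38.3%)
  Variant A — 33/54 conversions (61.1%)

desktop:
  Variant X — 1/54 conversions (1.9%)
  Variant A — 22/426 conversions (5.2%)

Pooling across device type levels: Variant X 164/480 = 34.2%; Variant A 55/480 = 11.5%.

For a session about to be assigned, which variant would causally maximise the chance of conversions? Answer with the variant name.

The stratified and pooled comparisons disagree (Variant A wins within each device type; Variant X wins overall), so the answer turns on the causal role of device type.
Device type lies on the pathway variant → device type → outcome, so adjusting for it blocks the indirect effect. For the total causal effect of variant, use the unadjusted pooled rates.
Pooled: Variant X 34.2% vs Variant A 11.5%; Variant X is higher overall.

Variant X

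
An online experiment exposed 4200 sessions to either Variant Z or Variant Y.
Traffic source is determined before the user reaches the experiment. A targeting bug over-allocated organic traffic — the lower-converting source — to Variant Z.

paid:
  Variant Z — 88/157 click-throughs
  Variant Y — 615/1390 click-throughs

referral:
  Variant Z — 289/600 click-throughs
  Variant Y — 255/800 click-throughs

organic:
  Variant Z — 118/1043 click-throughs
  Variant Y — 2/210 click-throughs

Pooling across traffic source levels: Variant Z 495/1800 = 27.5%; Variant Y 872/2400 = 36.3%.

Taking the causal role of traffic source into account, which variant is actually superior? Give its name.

Variant Z

Here traffic source is a common cause — it drives both which variant a case falls under and the outcome. The crude comparison mixes populations; the stratum-specific rates are the causally relevant ones.
Within each level — paid: 56.1% vs 44.2%; referral: 48.2% vs 31.9%; organic: 11.3% vs 1.0% — Variant Z is higher every time.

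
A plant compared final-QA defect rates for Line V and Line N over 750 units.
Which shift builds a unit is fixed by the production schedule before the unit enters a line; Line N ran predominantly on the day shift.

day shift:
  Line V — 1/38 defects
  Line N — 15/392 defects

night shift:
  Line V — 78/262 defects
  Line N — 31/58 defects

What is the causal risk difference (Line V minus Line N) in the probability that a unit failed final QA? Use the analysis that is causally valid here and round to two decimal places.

Nothing the line does changes shift; the imbalance is an allocation artefact. With shift also predicting the outcome, the pooled figure is confounded, and the within-stratum comparison is the causal one.
Adjusting over the population distribution of shift: 0.573·(0.026−0.038) + 0.427·(0.298−0.534) = -0.108.

-0.11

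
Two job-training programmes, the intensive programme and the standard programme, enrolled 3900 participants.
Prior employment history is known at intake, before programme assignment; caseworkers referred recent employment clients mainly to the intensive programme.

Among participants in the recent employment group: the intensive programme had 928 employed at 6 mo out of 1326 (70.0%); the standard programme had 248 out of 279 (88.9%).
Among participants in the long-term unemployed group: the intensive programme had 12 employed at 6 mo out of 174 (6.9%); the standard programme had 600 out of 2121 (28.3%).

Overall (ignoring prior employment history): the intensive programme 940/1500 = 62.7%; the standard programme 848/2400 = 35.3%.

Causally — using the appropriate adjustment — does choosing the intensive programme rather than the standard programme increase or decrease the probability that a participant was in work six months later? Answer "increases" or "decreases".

decreases

Prior employment history differs across programmes for reasons unrelated to any effect of the programme itself, and it separately predicts the outcome — a classic confounder. We must compare within prior employment history levels.
Within each level — recent employment: 70.0% vs 88.9%; long-term unemployed: 6.9% vs 28.3% — the standard programme is higher every time.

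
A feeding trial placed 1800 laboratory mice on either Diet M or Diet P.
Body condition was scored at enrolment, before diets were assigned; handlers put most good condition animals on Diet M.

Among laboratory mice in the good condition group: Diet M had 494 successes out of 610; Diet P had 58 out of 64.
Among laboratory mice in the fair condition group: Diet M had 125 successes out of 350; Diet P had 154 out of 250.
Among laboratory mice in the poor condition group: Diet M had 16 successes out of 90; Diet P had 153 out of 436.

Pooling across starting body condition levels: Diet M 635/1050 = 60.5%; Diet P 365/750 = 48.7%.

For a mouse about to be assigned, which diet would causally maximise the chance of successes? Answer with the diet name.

Within every starting body condition level Diet P has the higher rate, yet pooled Diet M does — Simpson's reversal.
Starting body condition is set before the diet has any effect — it is not caused by the diet — and it independently drives the outcome. That makes it a confounder, so the causal comparison is within starting body condition levels.
Within each level — good condition: 81.0% vs 90.6%; fair condition: 35.7% vs 61.6%; poor condition: 17.8% vs 35.1% — Diet P is higher every time.

Diet P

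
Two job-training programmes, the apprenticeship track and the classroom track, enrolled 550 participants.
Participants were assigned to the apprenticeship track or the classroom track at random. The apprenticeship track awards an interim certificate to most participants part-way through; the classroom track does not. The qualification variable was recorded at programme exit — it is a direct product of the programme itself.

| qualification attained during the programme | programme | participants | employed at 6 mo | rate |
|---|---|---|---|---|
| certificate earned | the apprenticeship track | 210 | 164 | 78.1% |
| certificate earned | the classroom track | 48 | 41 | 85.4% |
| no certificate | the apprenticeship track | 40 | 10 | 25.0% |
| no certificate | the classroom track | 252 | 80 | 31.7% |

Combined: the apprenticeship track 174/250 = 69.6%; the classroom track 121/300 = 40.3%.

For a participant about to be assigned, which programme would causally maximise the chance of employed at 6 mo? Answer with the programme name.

the classroom track is higher inside every qualification attained during the programme stratum but the apprenticeship track is higher in aggregate. Whether to stratify depends on how qualification attained during the programme relates to the programme.
Because the programme influences qualification attained during the programme, qualification attained during the programme is a post-treatment mediator, not a confounder. Stratifying on it would bias the estimate; the causal effect is the crude pooled difference.
Pooled: the apprenticeship track 69.6% vs the classroom track 40.3%; the apprenticeship track is higher overall.

the apprenticeship track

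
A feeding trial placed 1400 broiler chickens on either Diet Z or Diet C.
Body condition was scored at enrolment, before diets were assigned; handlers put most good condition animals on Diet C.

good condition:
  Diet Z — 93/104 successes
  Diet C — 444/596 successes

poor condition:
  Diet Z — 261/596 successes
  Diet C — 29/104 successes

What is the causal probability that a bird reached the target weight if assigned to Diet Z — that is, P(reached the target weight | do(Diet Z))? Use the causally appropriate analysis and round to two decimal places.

Within every starting body condition level Diet Z has the higher rate, yet pooled Diet C does — Simpson's reversal.
Here starting body condition is a common cause — it drives both which diet a case falls under and the outcome. The crude comparison mixes populations; the stratum-specific rates are the causally relevant ones.
Standardising Diet Z to the population starting body condition mix: 0.500·93/104 + 0.500·261/596 = 0.666.

0.67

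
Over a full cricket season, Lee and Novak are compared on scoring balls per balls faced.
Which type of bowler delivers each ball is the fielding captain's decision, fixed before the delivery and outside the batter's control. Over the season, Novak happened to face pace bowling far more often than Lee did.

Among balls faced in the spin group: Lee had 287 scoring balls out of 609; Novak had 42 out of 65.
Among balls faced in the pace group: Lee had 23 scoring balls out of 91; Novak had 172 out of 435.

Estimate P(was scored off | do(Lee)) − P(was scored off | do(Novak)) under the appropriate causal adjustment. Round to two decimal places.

Bowling type differs across players for reasons unrelated to any effect of the player itself, and it separately predicts the outcome — a classic confounder. We must compare within bowling type levels.
Adjusting over the population distribution of bowling type: 0.562·(0.471−0.646) + 0.438·(0.253−0.395) = -0.161.

-0.16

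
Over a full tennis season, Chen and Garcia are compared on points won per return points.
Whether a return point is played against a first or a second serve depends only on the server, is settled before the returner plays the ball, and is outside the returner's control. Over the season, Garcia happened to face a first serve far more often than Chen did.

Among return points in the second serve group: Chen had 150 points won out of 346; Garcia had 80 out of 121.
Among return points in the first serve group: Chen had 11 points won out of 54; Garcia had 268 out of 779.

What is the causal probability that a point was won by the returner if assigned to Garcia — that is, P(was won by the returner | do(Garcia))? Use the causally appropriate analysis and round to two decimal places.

Garcia is higher inside every serve type stratum but Chen is higher in aggregate. Whether to stratify depends on how serve type relates to the player.
Serve type satisfies the back-door criterion: it is not a descendant of the player, and it blocks the spurious path from player to outcome. Adjusting for it (i.e., using the within-serve type rates) gives the causal effect.
Standardising Garcia to the population serve type mix: 0.359·80/121 + 0.641·268/779 = 0.458.

0.46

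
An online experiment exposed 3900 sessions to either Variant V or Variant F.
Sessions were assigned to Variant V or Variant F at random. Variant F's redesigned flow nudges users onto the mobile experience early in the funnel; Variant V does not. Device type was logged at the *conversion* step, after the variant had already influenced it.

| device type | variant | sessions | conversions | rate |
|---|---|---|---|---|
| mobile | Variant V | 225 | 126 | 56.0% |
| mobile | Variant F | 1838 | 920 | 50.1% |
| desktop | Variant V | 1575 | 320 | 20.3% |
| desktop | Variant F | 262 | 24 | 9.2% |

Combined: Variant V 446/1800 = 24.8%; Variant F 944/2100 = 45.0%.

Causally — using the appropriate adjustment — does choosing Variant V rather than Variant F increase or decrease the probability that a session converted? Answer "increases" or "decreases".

The distribution of device type is itself part of what the variant does — it is an intermediate outcome. Holding it fixed would remove that part of the effect; the total effect is the pooled difference.
Pooled: Variant V 24.8% vs Variant F 45.0%; Variant F is higher overall.

decreases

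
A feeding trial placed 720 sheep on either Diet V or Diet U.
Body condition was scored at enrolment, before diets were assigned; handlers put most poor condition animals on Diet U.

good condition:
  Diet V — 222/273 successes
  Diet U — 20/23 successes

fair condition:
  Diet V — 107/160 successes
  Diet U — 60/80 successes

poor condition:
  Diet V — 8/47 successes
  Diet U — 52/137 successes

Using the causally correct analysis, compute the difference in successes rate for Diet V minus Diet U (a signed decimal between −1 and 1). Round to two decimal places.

Starting body condition is set before the diet has any effect — it is not caused by the diet — and it independently drives the outcome. That makes it a confounder, so the causal comparison is within starting body condition levels.
Adjusting over the population distribution of starting body condition: 0.411·(0.813−0.870) + 0.333·(0.669−0.750) + 0.256·(0.170−0.380) = -0.104.

-0.10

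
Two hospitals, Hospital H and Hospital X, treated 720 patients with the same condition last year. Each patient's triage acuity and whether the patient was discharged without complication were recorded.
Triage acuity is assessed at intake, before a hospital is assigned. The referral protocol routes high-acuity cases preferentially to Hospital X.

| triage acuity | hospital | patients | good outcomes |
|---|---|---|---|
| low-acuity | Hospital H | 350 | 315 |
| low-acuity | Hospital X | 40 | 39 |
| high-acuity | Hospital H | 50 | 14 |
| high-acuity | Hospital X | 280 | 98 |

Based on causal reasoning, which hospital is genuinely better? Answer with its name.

The triage acuity-specific comparison favours Hospital X throughout, but the pooled figures favour Hospital H. The question is whether to condition on triage acuity.
Triage acuity satisfies the back-door criterion: it is not a descendant of the hospital, and it blocks the spurious path from hospital to outcome. Adjusting for it (i.e., using the within-triage acuity rates) gives the causal effect.
Within each level — low-acuity: 90.0% vs 97.5%; high-acuity: 28.0% vs 35.0% — Hospital X is higher every time.

Hospital X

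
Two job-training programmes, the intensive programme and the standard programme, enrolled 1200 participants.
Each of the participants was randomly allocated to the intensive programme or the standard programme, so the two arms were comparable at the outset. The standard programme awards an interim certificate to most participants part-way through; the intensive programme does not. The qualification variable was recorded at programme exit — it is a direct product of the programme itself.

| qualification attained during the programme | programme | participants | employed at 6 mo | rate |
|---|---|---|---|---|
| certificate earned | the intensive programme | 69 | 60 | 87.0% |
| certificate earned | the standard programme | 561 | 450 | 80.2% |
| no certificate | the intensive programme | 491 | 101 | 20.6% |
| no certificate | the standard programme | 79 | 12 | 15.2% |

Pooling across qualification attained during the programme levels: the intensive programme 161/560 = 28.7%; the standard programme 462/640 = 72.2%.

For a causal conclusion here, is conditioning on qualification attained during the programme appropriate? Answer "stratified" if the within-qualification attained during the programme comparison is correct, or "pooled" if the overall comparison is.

The stratified and pooled comparisons disagree (the intensive programme wins within each qualification attained during the programme; the standard programme wins overall), so the answer turns on the causal role of qualification attained during the programme.
Qualification attained during the programme is recorded after the programme and is itself shifted by it — it sits on the causal path from programme to outcome. Conditioning on a mediator would strip out part of the effect we want; the pooled comparison gives the total causal effect.
Pooled: the intensive programme 28.7% vs the standard programme 72.2%; the standard programme is higher overall.

pooled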